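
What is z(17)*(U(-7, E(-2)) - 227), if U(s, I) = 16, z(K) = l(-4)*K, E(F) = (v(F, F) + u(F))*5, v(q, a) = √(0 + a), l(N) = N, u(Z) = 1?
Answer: 14348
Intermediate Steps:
v(q, a) = √a
E(F) = 5 + 5*√F (E(F) = (√F + 1)*5 = (1 + √F)*5 = 5 + 5*√F)
z(K) = -4*K
z(17)*(U(-7, E(-2)) - 227) = (-4*17)*(16 - 227) = -68*(-211) = 14348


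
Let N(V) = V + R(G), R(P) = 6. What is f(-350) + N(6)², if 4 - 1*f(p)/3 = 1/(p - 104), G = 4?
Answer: 70827/454 ≈ 156.01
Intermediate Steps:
N(V) = 6 + V (N(V) = V + 6 = 6 + V)
f(p) = 12 - 3/(-104 + p) (f(p) = 12 - 3/(p - 104) = 12 - 3/(-104 + p))
f(-350) + N(6)² = 3*(-417 + 4*(-350))/(-104 - 350) + (6 + 6)² = 3*(-417 - 1400)/(-454) + 12² = 3*(-1/454)*(-1817) + 144 = 5451/454 + 144 = 70827/454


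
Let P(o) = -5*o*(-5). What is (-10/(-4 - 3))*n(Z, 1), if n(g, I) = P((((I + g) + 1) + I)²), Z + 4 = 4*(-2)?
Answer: 20250/7 ≈ 2892.9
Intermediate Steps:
Z = -12 (Z = -4 + 4*(-2) = -4 - 8 = -12)
P(o) = 25*o
n(g, I) = 25*(1 + g + 2*I)² (n(g, I) = 25*(((I + g) + 1) + I)² = 25*((1 + I + g) + I)² = 25*(1 + g + 2*I)²)
(-10/(-4 - 3))*n(Z, 1) = (-10/(-4 - 3))*(25*(1 - 12 + 2*1)²) = (-10/(-7))*(25*(1 - 12 + 2)²) = (-10*(-⅐))*(25*(-9)²) = 10*(25*81)/7 = (10/7)*2025 = 20250/7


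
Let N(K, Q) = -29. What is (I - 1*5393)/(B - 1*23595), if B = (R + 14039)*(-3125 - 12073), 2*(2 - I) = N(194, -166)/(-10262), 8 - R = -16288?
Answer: 110644913/9462691280700 ≈ 1.1693e-5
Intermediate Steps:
R = 16296 (R = 8 - 1*(-16288) = 8 + 16288 = 16296)
I = 41019/20524 (I = 2 - (-29)/(2*(-10262)) = 2 - (-29)*(-1)/(2*10262) = 2 - ½*29/10262 = 2 - 29/20524 = 41019/20524 ≈ 1.9986)
B = -461031330 (B = (16296 + 14039)*(-3125 - 12073) = 30335*(-15198) = -461031330)
(I - 1*5393)/(B - 1*23595) = (41019/20524 - 1*5393)/(-461031330 - 1*23595) = (41019/20524 - 5393)/(-461031330 - 23595) = -110644913/20524/(-461054925) = -110644913/20524*(-1/461054925) = 110644913/9462691280700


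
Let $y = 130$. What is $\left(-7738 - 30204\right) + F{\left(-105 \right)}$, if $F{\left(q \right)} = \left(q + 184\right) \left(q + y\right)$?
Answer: $-35967$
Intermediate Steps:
$F{\left(q \right)} = \left(130 + q\right) \left(184 + q\right)$ ($F{\left(q \right)} = \left(q + 184\right) \left(q + 130\right) = \left(184 + q\right) \left(130 + q\right) = \left(130 + q\right) \left(184 + q\right)$)
$\left(-7738 - 30204\right) + F{\left(-105 \right)} = \left(-7738 - 30204\right) + \left(23920 + \left(-105\right)^{2} + 314 \left(-105\right)\right) = -37942 + \left(23920 + 11025 - 32970\right) = -37942 + 1975 = -35967$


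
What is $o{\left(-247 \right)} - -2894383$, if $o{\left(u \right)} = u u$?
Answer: $2955392$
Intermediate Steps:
$o{\left(u \right)} = u^{2}$
$o{\left(-247 \right)} - -2894383 = \left(-247\right)^{2} - -2894383 = 61009 + 2894383 = 2955392$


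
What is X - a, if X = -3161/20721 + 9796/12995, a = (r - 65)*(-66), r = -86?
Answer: -2683376884849/269269395 ≈ -9965.4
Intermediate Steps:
a = 9966 (a = (-86 - 65)*(-66) = -151*(-66) = 9966)
X = 161905721/269269395 (X = -3161*1/20721 + 9796*(1/12995) = -3161/20721 + 9796/12995 = 161905721/269269395 ≈ 0.60128)
X - a = 161905721/269269395 - 1*9966 = 161905721/269269395 - 9966 = -2683376884849/269269395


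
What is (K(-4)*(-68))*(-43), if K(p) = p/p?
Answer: 2924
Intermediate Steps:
K(p) = 1
(K(-4)*(-68))*(-43) = (1*(-68))*(-43) = -68*(-43) = 2924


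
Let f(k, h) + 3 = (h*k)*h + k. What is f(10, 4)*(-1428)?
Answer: -238476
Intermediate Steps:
f(k, h) = -3 + k + k*h² (f(k, h) = -3 + ((h*k)*h + k) = -3 + (k*h² + k) = -3 + (k + k*h²) = -3 + k + k*h²)
f(10, 4)*(-1428) = (-3 + 10 + 10*4²)*(-1428) = (-3 + 10 + 10*16)*(-1428) = (-3 + 10 + 160)*(-1428) = 167*(-1428) = -238476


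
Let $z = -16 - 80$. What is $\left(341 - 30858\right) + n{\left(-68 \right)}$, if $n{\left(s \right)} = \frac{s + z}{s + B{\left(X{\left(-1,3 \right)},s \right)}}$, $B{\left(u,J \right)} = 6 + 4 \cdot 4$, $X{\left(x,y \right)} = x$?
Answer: $- \frac{701809}{23} \approx -30513.0$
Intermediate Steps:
$B{\left(u,J \right)} = 22$ ($B{\left(u,J \right)} = 6 + 16 = 22$)
$z = -96$ ($z = -16 - 80 = -96$)
$n{\left(s \right)} = \frac{-96 + s}{22 + s}$ ($n{\left(s \right)} = \frac{s - 96}{s + 22} = \frac{-96 + s}{22 + s}$)
$\left(341 - 30858\right) + n{\left(-68 \right)} = \left(341 - 30858\right) + \frac{-96 - 68}{22 - 68} = -30517 + \frac{1}{-46} \left(-164\right) = -30517 - - \frac{82}{23} = -30517 + \frac{82}{23} = - \frac{701809}{23}$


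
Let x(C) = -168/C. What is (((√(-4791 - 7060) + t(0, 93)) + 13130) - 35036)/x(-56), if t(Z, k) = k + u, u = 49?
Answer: -21764/3 + I*√11851/3 ≈ -7254.7 + 36.287*I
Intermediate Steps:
t(Z, k) = 49 + k (t(Z, k) = k + 49 = 49 + k)
(((√(-4791 - 7060) + t(0, 93)) + 13130) - 35036)/x(-56) = (((√(-4791 - 7060) + (49 + 93)) + 13130) - 35036)/((-168/(-56))) = (((√(-11851) + 142) + 13130) - 35036)/((-168*(-1/56))) = (((I*√11851 + 142) + 13130) - 35036)/3 = (((142 + I*√11851) + 13130) - 35036)*(⅓) = ((13272 + I*√11851) - 35036)*(⅓) = (-21764 + I*√11851)*(⅓) = -21764/3 + I*√11851/3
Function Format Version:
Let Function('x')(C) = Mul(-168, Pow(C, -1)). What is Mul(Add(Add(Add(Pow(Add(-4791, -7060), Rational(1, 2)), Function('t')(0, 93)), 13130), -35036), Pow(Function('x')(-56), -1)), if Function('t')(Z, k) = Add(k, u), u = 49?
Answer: Add(Rational(-21764, 3), Mul(Rational(1, 3), I, Pow(11851, Rational(1, 2)))) ≈ Add(-7254.7, Mul(36.287, I))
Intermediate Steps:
Function('t')(Z, k) = Add(49, k) (Function('t')(Z, k) = Add(k, 49) = Add(49, k))
Mul(Add(Add(Add(Pow(Add(-4791, -7060), Rational(1, 2)), Function('t')(0, 93)), 13130), -35036), Pow(Function('x')(-56), -1)) = Mul(Add(Add(Add(Pow(Add(-4791, -7060), Rational(1, 2)), Add(49, 93)), 13130), -35036), Pow(Mul(-168, Pow(-56, -1)), -1)) = Mul(Add(Add(Add(Pow(-11851, Rational(1, 2)), 142), 13130), -35036), Pow(Mul(-168, Rational(-1, 56)), -1)) = Mul(Add(Add(Add(Mul(I, Pow(11851, Rational(1, 2))), 142), 13130), -35036), Pow(3, -1)) = Mul(Add(Add(Add(142, Mul(I, Pow(11851, Rational(1, 2)))), 13130), -35036), Rational(1, 3)) = Mul(Add(Add(13272, Mul(I, Pow(11851, Rational(1, 2)))), -35036), Rational(1, 3)) = Mul(Add(-21764, Mul(I, Pow(11851, Rational(1, 2)))), Rational(1, 3)) = Add(Rational(-21764, 3), Mul(Rational(1, 3), I, Pow(11851, Rational(1, 2))))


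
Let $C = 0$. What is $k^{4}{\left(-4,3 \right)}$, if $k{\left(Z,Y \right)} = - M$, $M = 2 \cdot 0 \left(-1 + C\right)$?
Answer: $0$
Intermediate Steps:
$M = 0$ ($M = 2 \cdot 0 \left(-1 + 0\right) = 0 \left(-1\right) = 0$)
$k{\left(Z,Y \right)} = 0$ ($k{\left(Z,Y \right)} = \left(-1\right) 0 = 0$)
$k^{4}{\left(-4,3 \right)} = 0^{4} = 0$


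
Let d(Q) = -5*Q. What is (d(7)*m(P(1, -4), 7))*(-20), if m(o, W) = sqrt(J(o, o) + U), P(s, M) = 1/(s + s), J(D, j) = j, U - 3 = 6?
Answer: 350*sqrt(38) ≈ 2157.5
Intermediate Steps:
U = 9 (U = 3 + 6 = 9)
P(s, M) = 1/(2*s)
m(o, W) = sqrt(9 + o) (m(o, W) = sqrt(o + 9) = sqrt(9 + o))
(d(7)*m(P(1, -4), 7))*(-20) = ((-5*7)*sqrt(9 + (1/2)/1))*(-20) = -35*sqrt(9 + (1/2)*1)*(-20) = -35*sqrt(9 + 1/2)*(-20) = -35*sqrt(38)/2*(-20) = 350*sqrt(38)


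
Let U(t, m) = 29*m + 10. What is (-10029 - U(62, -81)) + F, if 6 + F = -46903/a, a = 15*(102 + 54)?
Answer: -18055543/2340 ≈ -7716.0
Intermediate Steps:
U(t, m) = 10 + 29*m
a = 2340 (a = 15*156 = 2340)
F = -60943/2340 (F = -6 - 46903/2340 = -60943/2340 ≈ -26.044)
(-10029 - U(62, -81)) + F = (-10029 - (10 + 29*(-81))) - 60943/2340 = (-10029 - (10 - 2349)) - 60943/2340 = (-10029 - 1*(-2339)) - 60943/2340 = (-10029 + 2339) - 60943/2340 = -7690 - 60943/2340 = -18055543/2340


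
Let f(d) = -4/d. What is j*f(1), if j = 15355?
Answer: -61420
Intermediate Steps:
j*f(1) = 15355*(-4/1) = 15355*(-4*1) = 15355*(-4) = -61420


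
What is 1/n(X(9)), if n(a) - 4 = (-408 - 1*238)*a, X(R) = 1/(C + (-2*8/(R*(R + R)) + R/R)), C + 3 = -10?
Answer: 490/28123 ≈ 0.017423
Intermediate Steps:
C = -13 (C = -3 - 10 = -13)
X(R) = 1/(-12 - 8/R**2) (X(R) = 1/(-13 + (-2*8/(R*(R + R)) + R/R)) = 1/(-13 + (-2*4/R**2 + 1)) = 1/(-13 + (-8/R**2 + 1)) = 1/(-13 + (1 - 8/R**2)) = 1/(-12 - 8/R**2))
n(a) = 4 - 646*a (n(a) = 4 + (-408 - 1*238)*a = 4 + (-408 - 238)*a = 4 - 646*a)
1/n(X(9)) = 1/(4 - (-646)*9**2/(8 + 12*9**2)) = 1/(4 - (-646)*81/(8 + 12*81)) = 1/(4 - (-646)*81/(8 + 972)) = 1/(4 - (-646)*81/980) = 1/(4 - 646*(-81/980)) = 1/(4 + 26163/490) = 1/(28123/490) = 490/28123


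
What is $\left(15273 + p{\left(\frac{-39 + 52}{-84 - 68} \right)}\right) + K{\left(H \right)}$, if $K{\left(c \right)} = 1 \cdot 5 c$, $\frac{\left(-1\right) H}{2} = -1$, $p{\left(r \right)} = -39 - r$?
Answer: $\frac{2317101}{152} \approx 15244.0$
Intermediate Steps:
$H = 2$ ($H = \left(-2\right) \left(-1\right) = 2$)
$K{\left(c \right)} = 5 c$
$\left(15273 + p{\left(\frac{-39 + 52}{-84 - 68} \right)}\right) + K{\left(H \right)} = \left(15273 - \left(39 + \frac{-39 + 52}{-84 - 68}\right)\right) + 5 \cdot 2 = \left(15273 - \left(39 + \frac{13}{-152}\right)\right) + 10 = \left(15273 - \left(39 + 13 \left(- \frac{1}{152}\right)\right)\right) + 10 = \left(15273 - \frac{5915}{152}\right) + 10 = \frac{2315581}{152} + 10 = \frac{2317101}{152}$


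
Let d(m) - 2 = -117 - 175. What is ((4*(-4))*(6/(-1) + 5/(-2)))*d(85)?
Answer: -39440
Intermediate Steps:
d(m) = -290 (d(m) = 2 + (-117 - 175) = 2 - 292 = -290)
((4*(-4))*(6/(-1) + 5/(-2)))*d(85) = ((4*(-4))*(6/(-1) + 5/(-2)))*(-290) = -16*(6*(-1) + 5*(-½))*(-290) = -16*(-6 - 5/2)*(-290) = -16*(-17/2)*(-290) = 136*(-290) = -39440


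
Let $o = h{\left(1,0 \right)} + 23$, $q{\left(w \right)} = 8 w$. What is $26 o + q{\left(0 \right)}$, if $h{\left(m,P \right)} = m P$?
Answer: $598$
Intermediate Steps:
$h{\left(m,P \right)} = P m$
$o = 23$ ($o = 0 \cdot 1 + 23 = 0 + 23 = 23$)
$26 o + q{\left(0 \right)} = 26 \cdot 23 + 8 \cdot 0 = 598 + 0 = 598$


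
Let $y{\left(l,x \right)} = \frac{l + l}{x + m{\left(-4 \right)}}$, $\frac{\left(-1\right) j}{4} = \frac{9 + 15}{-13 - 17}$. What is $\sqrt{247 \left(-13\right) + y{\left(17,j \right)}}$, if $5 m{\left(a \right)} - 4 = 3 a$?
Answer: $\frac{i \sqrt{12759}}{2} \approx 56.478 i$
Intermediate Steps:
$m{\left(a \right)} = \frac{4}{5} + \frac{3 a}{5}$
$j = \frac{16}{5}$ ($j = - 4 \frac{9 + 15}{-13 - 17} = - 4 \frac{24}{-30} = - 4 \cdot 24 \left(- \frac{1}{30}\right) = \left(-4\right) \left(- \frac{4}{5}\right) = \frac{16}{5} \approx 3.2$)
$y{\left(l,x \right)} = \frac{2 l}{- \frac{8}{5} + x}$ ($y{\left(l,x \right)} = \frac{l + l}{x + \left(\frac{4}{5} + \frac{3}{5} \left(-4\right)\right)} = \frac{2 l}{x + \left(\frac{4}{5} - \frac{12}{5}\right)} = \frac{2 l}{x - \frac{8}{5}} = \frac{2 l}{- \frac{8}{5} + x}$)
$\sqrt{247 \left(-13\right) + y{\left(17,j \right)}} = \sqrt{247 \left(-13\right) + 10 \cdot 17 \frac{1}{-8 + 5 \cdot \frac{16}{5}}} = \sqrt{-3211 + 10 \cdot 17 \frac{1}{-8 + 16}} = \sqrt{-3211 + 10 \cdot 17 \cdot \frac{1}{8}} = \sqrt{-3211 + \frac{85}{4}} = \sqrt{- \frac{12759}{4}} = \frac{i \sqrt{12759}}{2}$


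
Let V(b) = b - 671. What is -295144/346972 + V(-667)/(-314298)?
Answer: -3845788349/4543858569 ≈ -0.84637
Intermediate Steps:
V(b) = -671 + b
-295144/346972 + V(-667)/(-314298) = -295144/346972 + (-671 - 667)/(-314298) = -295144*1/346972 - 1338*(-1/314298) = -73786/86743 + 223/52383 = -3845788349/4543858569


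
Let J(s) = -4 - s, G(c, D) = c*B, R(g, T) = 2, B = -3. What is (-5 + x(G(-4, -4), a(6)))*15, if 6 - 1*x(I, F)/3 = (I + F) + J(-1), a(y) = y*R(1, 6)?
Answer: -750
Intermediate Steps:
a(y) = 2*y (a(y) = y*2 = 2*y)
G(c, D) = -3*c (G(c, D) = c*(-3) = -3*c)
x(I, F) = 27 - 3*F - 3*I (x(I, F) = 18 - 3*((I + F) + (-4 - 1*(-1))) = 18 - 3*((F + I) + (-4 + 1)) = 18 - 3*((F + I) - 3) = 18 - 3*(-3 + F + I) = 18 + (9 - 3*F - 3*I) = 27 - 3*F - 3*I)
(-5 + x(G(-4, -4), a(6)))*15 = (-5 + (27 - 6*6 - (-9)*(-4)))*15 = (-5 + (27 - 3*12 - 3*12))*15 = (-5 + (27 - 36 - 36))*15 = (-5 - 45)*15 = -50*15 = -750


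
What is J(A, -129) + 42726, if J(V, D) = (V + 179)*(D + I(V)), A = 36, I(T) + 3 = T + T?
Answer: 29826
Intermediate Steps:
I(T) = -3 + 2*T (I(T) = -3 + (T + T) = -3 + 2*T)
J(V, D) = (179 + V)*(-3 + D + 2*V) (J(V, D) = (V + 179)*(D + (-3 + 2*V)) = (179 + V)*(-3 + D + 2*V))
J(A, -129) + 42726 = (-537 + 2*36² + 179*(-129) + 355*36 - 129*36) + 42726 = (-537 + 2*1296 - 23091 + 12780 - 4644) + 42726 = (-537 + 2592 - 23091 + 12780 - 4644) + 42726 = -12900 + 42726 = 29826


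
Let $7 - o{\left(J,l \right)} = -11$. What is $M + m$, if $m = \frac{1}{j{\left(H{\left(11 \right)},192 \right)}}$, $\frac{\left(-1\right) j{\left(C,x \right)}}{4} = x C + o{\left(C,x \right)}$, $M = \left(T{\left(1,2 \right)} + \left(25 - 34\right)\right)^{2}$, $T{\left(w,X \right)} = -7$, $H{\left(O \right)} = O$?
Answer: $\frac{2181119}{8520} \approx 256.0$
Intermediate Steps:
$o{\left(J,l \right)} = 18$ ($o{\left(J,l \right)} = 7 - -11 = 7 + 11 = 18$)
$M = 256$ ($M = \left(-7 + \left(25 - 34\right)\right)^{2} = \left(-7 - 9\right)^{2} = \left(-16\right)^{2} = 256$)
$j{\left(C,x \right)} = -72 - 4 C x$ ($j{\left(C,x \right)} = - 4 \left(x C + 18\right) = - 4 \left(C x + 18\right) = - 4 \left(18 + C x\right) = -72 - 4 C x$)
$m = - \frac{1}{8520}$ ($m = \frac{1}{-72 - 44 \cdot 192} = \frac{1}{-72 - 8448} = \frac{1}{-8520} = - \frac{1}{8520} \approx -0.00011737$)
$M + m = 256 - \frac{1}{8520} = \frac{2181119}{8520}$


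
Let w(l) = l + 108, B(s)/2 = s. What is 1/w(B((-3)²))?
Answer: 1/126 ≈ 0.0079365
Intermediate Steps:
B(s) = 2*s
w(l) = 108 + l
1/w(B((-3)²)) = 1/(108 + 2*(-3)²) = 1/(108 + 2*9) = 1/(108 + 18) = 1/126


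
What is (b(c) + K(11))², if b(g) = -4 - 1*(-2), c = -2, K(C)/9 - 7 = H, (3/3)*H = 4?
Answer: 9409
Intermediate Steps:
H = 4
K(C) = 99 (K(C) = 63 + 9*4 = 63 + 36 = 99)
b(g) = -2 (b(g) = -4 + 2 = -2)
(b(c) + K(11))² = (-2 + 99)² = 97² = 9409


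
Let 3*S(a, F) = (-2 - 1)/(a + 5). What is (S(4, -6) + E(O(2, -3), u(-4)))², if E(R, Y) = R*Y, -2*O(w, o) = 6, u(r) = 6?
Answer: 26569/81 ≈ 328.01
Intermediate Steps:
S(a, F) = -1/(5 + a) (S(a, F) = ((-2 - 1)/(a + 5))/3 = (-3/(5 + a))/3 = -1/(5 + a))
O(w, o) = -3 (O(w, o) = -½*6 = -3)
(S(4, -6) + E(O(2, -3), u(-4)))² = (-1/(5 + 4) - 3*6)² = (-1/9 - 18)² = (-1*⅑ - 18)² = (-⅑ - 18)² = (-163/9)² = 26569/81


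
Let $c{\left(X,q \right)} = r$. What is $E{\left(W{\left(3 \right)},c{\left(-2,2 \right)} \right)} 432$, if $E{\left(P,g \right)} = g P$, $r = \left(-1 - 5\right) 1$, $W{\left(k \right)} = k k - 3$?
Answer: $-15552$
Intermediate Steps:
$W{\left(k \right)} = -3 + k^{2}$ ($W{\left(k \right)} = k^{2} - 3 = -3 + k^{2}$)
$r = -6$ ($r = \left(-6\right) 1 = -6$)
$c{\left(X,q \right)} = -6$
$E{\left(P,g \right)} = P g$
$E{\left(W{\left(3 \right)},c{\left(-2,2 \right)} \right)} 432 = \left(-3 + 3^{2}\right) \left(-6\right) 432 = \left(-3 + 9\right) \left(-6\right) 432 = 6 \left(-6\right) 432 = \left(-36\right) 432 = -15552$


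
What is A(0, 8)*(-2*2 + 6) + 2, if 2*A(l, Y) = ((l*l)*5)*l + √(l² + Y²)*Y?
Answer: 66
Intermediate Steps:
A(l, Y) = 5*l³/2 + Y*√(Y² + l²)/2 (A(l, Y) = (((l*l)*5)*l + √(l² + Y²)*Y)/2 = ((l²*5)*l + √(Y² + l²)*Y)/2 = ((5*l²)*l + Y*√(Y² + l²))/2 = (5*l³ + Y*√(Y² + l²))/2 = 5*l³/2 + Y*√(Y² + l²)/2)
A(0, 8)*(-2*2 + 6) + 2 = ((5/2)*0³ + (½)*8*√(8² + 0²))*(-2*2 + 6) + 2 = ((5/2)*0 + (½)*8*√(64 + 0))*(-4 + 6) + 2 = (0 + (½)*8*√64)*2 + 2 = (0 + (½)*8*8)*2 + 2 = (0 + 32)*2 + 2 = 32*2 + 2 = 64 + 2 = 66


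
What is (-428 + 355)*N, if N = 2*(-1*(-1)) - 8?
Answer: 438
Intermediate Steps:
N = -6 (N = 2*1 - 8 = 2 - 8 = -6)
(-428 + 355)*N = (-428 + 355)*(-6) = -73*(-6) = 438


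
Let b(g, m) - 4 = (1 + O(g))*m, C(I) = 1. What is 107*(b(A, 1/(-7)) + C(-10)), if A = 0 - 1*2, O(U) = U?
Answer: 3852/7 ≈ 550.29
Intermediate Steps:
A = -2 (A = 0 - 2 = -2)
b(g, m) = 4 + m*(1 + g) (b(g, m) = 4 + (1 + g)*m = 4 + m*(1 + g))
107*(b(A, 1/(-7)) + C(-10)) = 107*((4 + 1/(-7) - 2/(-7)) + 1) = 107*((4 - ⅐ - 2*(-⅐)) + 1) = 107*((4 - ⅐ + 2/7) + 1) = 107*(29/7 + 1) = 107*(36/7) = 3852/7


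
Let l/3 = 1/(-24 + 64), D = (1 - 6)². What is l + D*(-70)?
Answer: -69997/40 ≈ -1749.9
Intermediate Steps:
D = 25 (D = (-5)² = 25)
l = 3/40 (l = 3/(-24 + 64) = 3/40 ≈ 0.075000)
l + D*(-70) = 3/40 + 25*(-70) = 3/40 - 1750 = -69997/40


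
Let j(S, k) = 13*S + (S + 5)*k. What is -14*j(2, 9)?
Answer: -1246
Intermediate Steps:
j(S, k) = 13*S + k*(5 + S) (j(S, k) = 13*S + (5 + S)*k = 13*S + k*(5 + S))
-14*j(2, 9) = -14*(5*9 + 13*2 + 2*9) = -14*(45 + 26 + 18) = -14*89 = -1246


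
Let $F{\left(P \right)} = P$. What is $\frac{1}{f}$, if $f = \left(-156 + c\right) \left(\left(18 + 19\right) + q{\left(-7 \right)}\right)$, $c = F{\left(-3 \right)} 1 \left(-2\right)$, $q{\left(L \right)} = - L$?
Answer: $- \frac{1}{6600} \approx -0.00015152$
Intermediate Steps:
$c = 6$ ($c = \left(-3\right) 1 \left(-2\right) = \left(-3\right) \left(-2\right) = 6$)
$f = -6600$ ($f = \left(-156 + 6\right) \left(\left(18 + 19\right) - -7\right) = - 150 \left(37 + 7\right) = \left(-150\right) 44 = -6600$)
$\frac{1}{f} = \frac{1}{-6600} = - \frac{1}{6600}$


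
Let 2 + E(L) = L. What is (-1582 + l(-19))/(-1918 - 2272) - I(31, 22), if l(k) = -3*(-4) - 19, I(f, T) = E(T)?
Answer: -82211/4190 ≈ -19.621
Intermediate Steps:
E(L) = -2 + L
I(f, T) = -2 + T
l(k) = -7 (l(k) = 12 - 19 = -7)
(-1582 + l(-19))/(-1918 - 2272) - I(31, 22) = (-1582 - 7)/(-1918 - 2272) - (-2 + 22) = -1589/(-4190) - 1*20 = -1589*(-1/4190) - 20 = 1589/4190 - 20 = -82211/4190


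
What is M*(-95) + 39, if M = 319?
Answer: -30266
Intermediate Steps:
M*(-95) + 39 = 319*(-95) + 39 = -30305 + 39 = -30266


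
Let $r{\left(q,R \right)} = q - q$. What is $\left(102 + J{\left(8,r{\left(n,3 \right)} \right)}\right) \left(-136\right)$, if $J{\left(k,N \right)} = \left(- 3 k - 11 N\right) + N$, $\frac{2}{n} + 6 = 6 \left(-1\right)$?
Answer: $-10608$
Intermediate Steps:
$n = - \frac{1}{6}$ ($n = \frac{2}{-6 + 6 \left(-1\right)} = \frac{2}{-6 - 6} = \frac{2}{-12} = 2 \left(- \frac{1}{12}\right) = - \frac{1}{6} \approx -0.16667$)
$r{\left(q,R \right)} = 0$
$J{\left(k,N \right)} = - 10 N - 3 k$ ($J{\left(k,N \right)} = \left(- 11 N - 3 k\right) + N = - 10 N - 3 k$)
$\left(102 + J{\left(8,r{\left(n,3 \right)} \right)}\right) \left(-136\right) = \left(102 - 24\right) \left(-136\right) = 78 \left(-136\right) = -10608$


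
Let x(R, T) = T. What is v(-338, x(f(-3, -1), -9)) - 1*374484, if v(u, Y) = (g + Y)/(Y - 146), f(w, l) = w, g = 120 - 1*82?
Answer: -58045049/155 ≈ -3.7448e+5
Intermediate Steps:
g = 38 (g = 120 - 82 = 38)
v(u, Y) = (38 + Y)/(-146 + Y) (v(u, Y) = (38 + Y)/(Y - 146) = (38 + Y)/(-146 + Y))
v(-338, x(f(-3, -1), -9)) - 1*374484 = (38 - 9)/(-146 - 9) - 1*374484 = 29/(-155) - 374484 = -1/155*29 - 374484 = -29/155 - 374484 = -58045049/155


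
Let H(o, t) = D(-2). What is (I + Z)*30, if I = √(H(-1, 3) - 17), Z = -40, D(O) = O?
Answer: -1200 + 30*I*√19 ≈ -1200.0 + 130.77*I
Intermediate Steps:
H(o, t) = -2
I = I*√19 (I = √(-2 - 17) = √(-19) = I*√19 ≈ 4.3589*I)
(I + Z)*30 = (I*√19 - 40)*30 = (-40 + I*√19)*30 = -1200 + 30*I*√19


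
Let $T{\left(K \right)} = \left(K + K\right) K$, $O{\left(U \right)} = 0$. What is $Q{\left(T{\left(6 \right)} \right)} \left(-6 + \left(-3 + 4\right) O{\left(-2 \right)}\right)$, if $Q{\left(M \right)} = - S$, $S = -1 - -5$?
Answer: $24$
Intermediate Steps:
$S = 4$ ($S = -1 + 5 = 4$)
$T{\left(K \right)} = 2 K^{2}$ ($T{\left(K \right)} = 2 K K = 2 K^{2}$)
$Q{\left(M \right)} = -4$ ($Q{\left(M \right)} = \left(-1\right) 4 = -4$)
$Q{\left(T{\left(6 \right)} \right)} \left(-6 + \left(-3 + 4\right) O{\left(-2 \right)}\right) = - 4 \left(-6 + \left(-3 + 4\right) 0\right) = - 4 \left(-6 + 1 \cdot 0\right) = - 4 \left(-6 + 0\right) = \left(-4\right) \left(-6\right) = 24$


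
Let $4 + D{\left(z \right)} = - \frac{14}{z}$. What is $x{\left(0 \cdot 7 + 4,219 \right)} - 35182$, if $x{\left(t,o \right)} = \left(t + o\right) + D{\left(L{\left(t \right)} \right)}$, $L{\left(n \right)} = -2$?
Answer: $-34956$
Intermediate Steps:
$D{\left(z \right)} = -4 - \frac{14}{z}$
$x{\left(t,o \right)} = 3 + o + t$ ($x{\left(t,o \right)} = \left(t + o\right) - \left(4 + \frac{14}{-2}\right) = \left(o + t\right) - -3 = \left(o + t\right) + \left(-4 + 7\right) = \left(o + t\right) + 3 = 3 + o + t$)
$x{\left(0 \cdot 7 + 4,219 \right)} - 35182 = \left(3 + 219 + \left(0 \cdot 7 + 4\right)\right) - 35182 = \left(3 + 219 + \left(0 + 4\right)\right) - 35182 = \left(3 + 219 + 4\right) - 35182 = 226 - 35182 = -34956$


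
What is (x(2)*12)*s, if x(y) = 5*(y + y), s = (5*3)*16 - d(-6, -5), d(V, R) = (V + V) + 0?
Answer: 60480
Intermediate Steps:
d(V, R) = 2*V (d(V, R) = 2*V + 0 = 2*V)
s = 252 (s = (5*3)*16 - 2*(-6) = 15*16 - 1*(-12) = 240 + 12 = 252)
x(y) = 10*y (x(y) = 5*(2*y) = 10*y)
(x(2)*12)*s = ((10*2)*12)*252 = (20*12)*252 = 240*252 = 60480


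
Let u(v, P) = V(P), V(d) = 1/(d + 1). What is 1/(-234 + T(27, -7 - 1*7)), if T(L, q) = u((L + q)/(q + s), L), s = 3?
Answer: -28/6551 ≈ -0.0042742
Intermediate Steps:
V(d) = 1/(1 + d)
u(v, P) = 1/(1 + P)
T(L, q) = 1/(1 + L)
1/(-234 + T(27, -7 - 1*7)) = 1/(-234 + 1/(1 + 27)) = 1/(-234 + 1/28) = 1/(-6551/28) = -28/6551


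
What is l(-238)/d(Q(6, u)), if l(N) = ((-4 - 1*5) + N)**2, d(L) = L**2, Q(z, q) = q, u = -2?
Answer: 61009/4 ≈ 15252.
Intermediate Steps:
l(N) = (-9 + N)**2 (l(N) = ((-4 - 5) + N)**2 = (-9 + N)**2)
l(-238)/d(Q(6, u)) = (-9 - 238)**2/((-2)**2) = (-247)**2/4 = 61009*(1/4) = 61009/4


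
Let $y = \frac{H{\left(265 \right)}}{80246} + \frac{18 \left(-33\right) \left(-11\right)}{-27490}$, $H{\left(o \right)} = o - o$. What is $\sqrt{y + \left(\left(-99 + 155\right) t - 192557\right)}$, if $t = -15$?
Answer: $\frac{2 i \sqrt{9134394491210}}{13745} \approx 439.77 i$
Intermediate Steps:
$H{\left(o \right)} = 0$
$y = - \frac{3267}{13745}$ ($y = \frac{0}{80246} + \frac{18 \left(-33\right) \left(-11\right)}{-27490} = 0 \cdot \frac{1}{80246} + \left(-594\right) \left(-11\right) \left(- \frac{1}{27490}\right) = 0 + 6534 \left(- \frac{1}{27490}\right) = 0 - \frac{3267}{13745} = - \frac{3267}{13745} \approx -0.23769$)
$\sqrt{y + \left(\left(-99 + 155\right) t - 192557\right)} = \sqrt{- \frac{3267}{13745} - \left(192557 - \left(-99 + 155\right) \left(-15\right)\right)} = \sqrt{- \frac{3267}{13745} + \left(56 \left(-15\right) - 192557\right)} = \sqrt{- \frac{3267}{13745} - 193397} = \sqrt{- \frac{2658245032}{13745}} = \frac{2 i \sqrt{9134394491210}}{13745}$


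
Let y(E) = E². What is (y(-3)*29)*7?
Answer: 1827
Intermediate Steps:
(y(-3)*29)*7 = ((-3)²*29)*7 = (9*29)*7 = 261*7 = 1827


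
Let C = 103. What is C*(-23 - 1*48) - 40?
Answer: -7353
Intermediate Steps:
C*(-23 - 1*48) - 40 = 103*(-23 - 1*48) - 40 = 103*(-23 - 48) - 40 = 103*(-71) - 40 = -7313 - 40 = -7353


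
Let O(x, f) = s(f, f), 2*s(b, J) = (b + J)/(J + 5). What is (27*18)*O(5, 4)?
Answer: 216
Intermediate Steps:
s(b, J) = (J + b)/(2*(5 + J)) (s(b, J) = ((b + J)/(J + 5))/2 = ((J + b)/(5 + J))/2 = (J + b)/(2*(5 + J)))
O(x, f) = f/(5 + f) (O(x, f) = (f + f)/(2*(5 + f)) = (2*f)/(2*(5 + f)) = f/(5 + f))
(27*18)*O(5, 4) = (27*18)*(4/(5 + 4)) = 486*(4/9) = 216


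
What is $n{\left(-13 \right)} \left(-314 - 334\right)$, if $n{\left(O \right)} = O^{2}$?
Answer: $-109512$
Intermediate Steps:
$n{\left(-13 \right)} \left(-314 - 334\right) = \left(-13\right)^{2} \left(-314 - 334\right) = 169 \left(-648\right) = -109512$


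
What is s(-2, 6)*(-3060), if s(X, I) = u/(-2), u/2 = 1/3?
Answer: 1020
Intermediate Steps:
u = ⅔ (u = 2/3 = 2*(⅓) = ⅔ ≈ 0.66667)
s(X, I) = -⅓ (s(X, I) = (⅔)/(-2) = (⅔)*(-½) = -⅓)
s(-2, 6)*(-3060) = -⅓*(-3060) = 1020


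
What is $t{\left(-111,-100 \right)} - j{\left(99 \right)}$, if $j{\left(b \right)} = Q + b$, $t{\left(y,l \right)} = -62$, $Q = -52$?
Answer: $-109$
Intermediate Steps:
$j{\left(b \right)} = -52 + b$
$t{\left(-111,-100 \right)} - j{\left(99 \right)} = -62 - \left(-52 + 99\right) = -62 - 47 = -109$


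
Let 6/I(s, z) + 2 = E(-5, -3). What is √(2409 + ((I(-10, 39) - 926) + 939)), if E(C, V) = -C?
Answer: 2*√606 ≈ 49.234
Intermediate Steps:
I(s, z) = 2 (I(s, z) = 6/(-2 - 1*(-5)) = 6/(-2 + 5) = 6/3 = 6*(⅓) = 2)
√(2409 + ((I(-10, 39) - 926) + 939)) = √(2409 + ((2 - 926) + 939)) = √(2409 + (-924 + 939)) = √(2409 + 15) = √2424 = 2*√606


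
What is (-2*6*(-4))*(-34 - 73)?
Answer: -5136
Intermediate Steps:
(-2*6*(-4))*(-34 - 73) = -12*(-4)*(-107) = 48*(-107) = -5136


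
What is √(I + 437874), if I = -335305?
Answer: √102569 ≈ 320.26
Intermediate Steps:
√(I + 437874) = √(-335305 + 437874) = √102569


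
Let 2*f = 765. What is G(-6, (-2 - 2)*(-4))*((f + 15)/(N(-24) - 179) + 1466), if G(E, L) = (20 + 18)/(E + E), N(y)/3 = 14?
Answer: -7616891/1644 ≈ -4633.1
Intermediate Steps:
f = 765/2 (f = (1/2)*765 = 765/2 ≈ 382.50)
N(y) = 42 (N(y) = 3*14 = 42)
G(E, L) = 19/E (G(E, L) = 38/((2*E)) = 38*(1/(2*E)) = 19/E)
G(-6, (-2 - 2)*(-4))*((f + 15)/(N(-24) - 179) + 1466) = (19/(-6))*((765/2 + 15)/(42 - 179) + 1466) = (19*(-1/6))*((795/2)/(-137) + 1466) = -19*((795/2)*(-1/137) + 1466)/6 = -19*(-795/274 + 1466)/6 = -19/6*400889/274 = -7616891/1644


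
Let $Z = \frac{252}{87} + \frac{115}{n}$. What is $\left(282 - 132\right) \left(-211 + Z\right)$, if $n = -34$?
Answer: $- \frac{15639375}{493} \approx -31723.0$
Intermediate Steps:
$Z = - \frac{479}{986}$ ($Z = \frac{252}{87} + \frac{115}{-34} = 252 \cdot \frac{1}{87} + 115 \left(- \frac{1}{34}\right) = \frac{84}{29} - \frac{115}{34} = - \frac{479}{986} \approx -0.4858$)
$\left(282 - 132\right) \left(-211 + Z\right) = \left(282 - 132\right) \left(-211 - \frac{479}{986}\right) = 150 \left(- \frac{208525}{986}\right) = - \frac{15639375}{493}$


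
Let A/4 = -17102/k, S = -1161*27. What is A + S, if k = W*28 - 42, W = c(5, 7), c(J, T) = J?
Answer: -1570207/49 ≈ -32045.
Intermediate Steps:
W = 5
S = -31347
k = 98 (k = 5*28 - 42 = 140 - 42 = 98)
A = -34204/49 (A = 4*(-17102/98) = 4*(-17102*1/98) = 4*(-8551/49) = -34204/49 ≈ -698.04)
A + S = -34204/49 - 31347 = -1570207/49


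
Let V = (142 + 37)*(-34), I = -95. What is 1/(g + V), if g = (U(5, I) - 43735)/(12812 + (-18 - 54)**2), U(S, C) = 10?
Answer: -1636/9960671 ≈ -0.00016425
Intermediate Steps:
V = -6086 (V = 179*(-34) = -6086)
g = -3975/1636 (g = (10 - 43735)/(12812 + (-18 - 54)**2) = -43725/(12812 + (-72)**2) = -43725/(12812 + 5184) = -43725/17996 = -43725*1/17996 = -3975/1636 ≈ -2.4297)
1/(g + V) = 1/(-3975/1636 - 6086) = 1/(-9960671/1636) = -1636/9960671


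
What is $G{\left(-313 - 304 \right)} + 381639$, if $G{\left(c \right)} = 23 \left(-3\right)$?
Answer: $381570$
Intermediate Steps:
$G{\left(c \right)} = -69$
$G{\left(-313 - 304 \right)} + 381639 = -69 + 381639 = 381570$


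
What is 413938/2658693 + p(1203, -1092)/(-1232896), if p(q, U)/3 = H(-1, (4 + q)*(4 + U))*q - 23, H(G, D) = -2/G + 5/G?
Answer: 33706976461/204868247808 ≈ 0.16453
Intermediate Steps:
H(G, D) = 3/G
p(q, U) = -69 - 9*q (p(q, U) = 3*((3/(-1))*q - 23) = 3*((3*(-1))*q - 23) = 3*(-3*q - 23) = 3*(-23 - 3*q) = -69 - 9*q)
413938/2658693 + p(1203, -1092)/(-1232896) = 413938/2658693 + (-69 - 9*1203)/(-1232896) = 413938*(1/2658693) + (-69 - 10827)*(-1/1232896) = 413938/2658693 - 10896*(-1/1232896) = 413938/2658693 + 681/77056 = 33706976461/204868247808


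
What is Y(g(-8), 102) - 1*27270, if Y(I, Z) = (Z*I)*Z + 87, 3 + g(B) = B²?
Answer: 607461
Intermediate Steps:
g(B) = -3 + B²
Y(I, Z) = 87 + I*Z² (Y(I, Z) = (I*Z)*Z + 87 = I*Z² + 87 = 87 + I*Z²)
Y(g(-8), 102) - 1*27270 = (87 + (-3 + (-8)²)*102²) - 1*27270 = (87 + (-3 + 64)*10404) - 27270 = (87 + 61*10404) - 27270 = (87 + 634644) - 27270 = 634731 - 27270 = 607461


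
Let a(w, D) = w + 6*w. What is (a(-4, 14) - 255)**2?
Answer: 80089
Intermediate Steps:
a(w, D) = 7*w
(a(-4, 14) - 255)**2 = (7*(-4) - 255)**2 = (-28 - 255)**2 = (-283)**2 = 80089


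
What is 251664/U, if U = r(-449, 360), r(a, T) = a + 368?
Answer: -83888/27 ≈ -3107.0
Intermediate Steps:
r(a, T) = 368 + a
U = -81 (U = 368 - 449 = -81)
251664/U = 251664/(-81) = 251664*(-1/81) = -83888/27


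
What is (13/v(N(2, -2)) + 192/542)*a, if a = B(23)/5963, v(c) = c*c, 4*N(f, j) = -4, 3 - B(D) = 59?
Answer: -202664/1615973 ≈ -0.12541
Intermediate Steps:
B(D) = -56 (B(D) = 3 - 1*59 = 3 - 59 = -56)
N(f, j) = -1 (N(f, j) = (¼)*(-4) = -1)
v(c) = c²
a = -56/5963 ≈ -0.0093912
(13/v(N(2, -2)) + 192/542)*a = (13/((-1)²) + 192/542)*(-56/5963) = (13/1 + 192*(1/542))*(-56/5963) = (13*1 + 96/271)*(-56/5963) = (13 + 96/271)*(-56/5963) = (3619/271)*(-56/5963) = -202664/1615973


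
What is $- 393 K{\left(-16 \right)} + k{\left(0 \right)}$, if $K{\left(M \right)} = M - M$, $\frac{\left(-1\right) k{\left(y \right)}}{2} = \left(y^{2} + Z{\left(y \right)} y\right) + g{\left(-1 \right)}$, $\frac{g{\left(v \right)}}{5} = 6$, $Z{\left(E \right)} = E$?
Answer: $-60$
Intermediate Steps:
$g{\left(v \right)} = 30$ ($g{\left(v \right)} = 5 \cdot 6 = 30$)
$k{\left(y \right)} = -60 - 4 y^{2}$ ($k{\left(y \right)} = - 2 \left(\left(y^{2} + y y\right) + 30\right) = - 2 \left(\left(y^{2} + y^{2}\right) + 30\right) = - 2 \left(2 y^{2} + 30\right) = - 2 \left(30 + 2 y^{2}\right) = -60 - 4 y^{2}$)
$K{\left(M \right)} = 0$
$- 393 K{\left(-16 \right)} + k{\left(0 \right)} = \left(-393\right) 0 - \left(60 + 4 \cdot 0^{2}\right) = 0 - 60 = -60$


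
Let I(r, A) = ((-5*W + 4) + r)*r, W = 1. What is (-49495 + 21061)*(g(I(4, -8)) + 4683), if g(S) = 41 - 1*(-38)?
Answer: -135402708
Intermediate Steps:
I(r, A) = r*(-1 + r) (I(r, A) = ((-5*1 + 4) + r)*r = ((-5 + 4) + r)*r = (-1 + r)*r = r*(-1 + r))
g(S) = 79 (g(S) = 41 + 38 = 79)
(-49495 + 21061)*(g(I(4, -8)) + 4683) = (-49495 + 21061)*(79 + 4683) = -28434*4762 = -135402708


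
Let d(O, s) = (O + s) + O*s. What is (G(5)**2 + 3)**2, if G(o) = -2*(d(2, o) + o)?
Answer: 3759721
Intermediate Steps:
d(O, s) = O + s + O*s
G(o) = -4 - 8*o (G(o) = -2*((2 + o + 2*o) + o) = -2*((2 + 3*o) + o) = -2*(2 + 4*o) = -4 - 8*o)
(G(5)**2 + 3)**2 = ((-4 - 8*5)**2 + 3)**2 = ((-4 - 40)**2 + 3)**2 = ((-44)**2 + 3)**2 = (1936 + 3)**2 = 1939**2 = 3759721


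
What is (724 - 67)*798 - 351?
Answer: 523935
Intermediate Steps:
(724 - 67)*798 - 351 = 657*798 - 351 = 524286 - 351 = 523935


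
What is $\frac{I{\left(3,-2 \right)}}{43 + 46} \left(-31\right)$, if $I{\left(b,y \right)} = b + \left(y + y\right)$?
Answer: $\frac{31}{89} \approx 0.34831$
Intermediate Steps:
$I{\left(b,y \right)} = b + 2 y$
$\frac{I{\left(3,-2 \right)}}{43 + 46} \left(-31\right) = \frac{3 + 2 \left(-2\right)}{43 + 46} \left(-31\right) = \frac{3 - 4}{89} \left(-31\right) = \left(-1\right) \frac{1}{89} \left(-31\right) = \left(- \frac{1}{89}\right) \left(-31\right) = \frac{31}{89}$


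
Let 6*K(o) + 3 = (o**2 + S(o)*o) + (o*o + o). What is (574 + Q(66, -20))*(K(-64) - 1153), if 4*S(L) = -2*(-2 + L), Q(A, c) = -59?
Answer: -466075/6 ≈ -77679.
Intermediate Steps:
S(L) = 1 - L/2 (S(L) = (-2*(-2 + L))/4 = (4 - 2*L)/4 = 1 - L/2)
K(o) = -1/2 + o**2/3 + o/6 + o*(1 - o/2)/6 (K(o) = -1/2 + ((o**2 + (1 - o/2)*o) + (o*o + o))/6 = -1/2 + ((o**2 + o*(1 - o/2)) + (o**2 + o))/6 = -1/2 + ((o**2 + o*(1 - o/2)) + (o + o**2))/6 = -1/2 + (o + 2*o**2 + o*(1 - o/2))/6 = -1/2 + (o**2/3 + o/6 + o*(1 - o/2)/6) = -1/2 + o**2/3 + o/6 + o*(1 - o/2)/6)
(574 + Q(66, -20))*(K(-64) - 1153) = (574 - 59)*((-1/2 + (1/3)*(-64) + (1/4)*(-64)**2) - 1153) = 515*((-1/2 - 64/3 + (1/4)*4096) - 1153) = 515*((-1/2 - 64/3 + 1024) - 1153) = 515*(6013/6 - 1153) = 515*(-905/6) = -466075/6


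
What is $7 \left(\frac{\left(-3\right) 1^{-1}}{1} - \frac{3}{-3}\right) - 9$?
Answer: $-23$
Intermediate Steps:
$7 \left(\frac{\left(-3\right) 1^{-1}}{1} - \frac{3}{-3}\right) - 9 = 7 \left(\left(-3\right) 1 \cdot 1 - -1\right) - 9 = 7 \left(\left(-3\right) 1 + 1\right) - 9 = 7 \left(-3 + 1\right) - 9 = 7 \left(-2\right) - 9 = -14 - 9 = -23$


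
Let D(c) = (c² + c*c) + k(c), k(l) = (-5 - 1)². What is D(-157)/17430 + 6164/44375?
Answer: 229663477/77345625 ≈ 2.9693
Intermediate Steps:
k(l) = 36 (k(l) = (-6)² = 36)
D(c) = 36 + 2*c² (D(c) = (c² + c*c) + 36 = (c² + c²) + 36 = 2*c² + 36 = 36 + 2*c²)
D(-157)/17430 + 6164/44375 = (36 + 2*(-157)²)/17430 + 6164/44375 = (36 + 2*24649)*(1/17430) + 6164*(1/44375) = (36 + 49298)*(1/17430) + 6164/44375 = 49334*(1/17430) + 6164/44375 = 24667/8715 + 6164/44375 = 229663477/77345625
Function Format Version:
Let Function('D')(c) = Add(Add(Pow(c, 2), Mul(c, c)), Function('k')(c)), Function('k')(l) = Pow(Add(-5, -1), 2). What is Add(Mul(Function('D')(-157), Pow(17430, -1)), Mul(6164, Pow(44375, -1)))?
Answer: Rational(229663477, 77345625) ≈ 2.9693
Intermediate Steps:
Function('k')(l) = 36 (Function('k')(l) = Pow(-6, 2) = 36)
Function('D')(c) = Add(36, Mul(2, Pow(c, 2))) (Function('D')(c) = Add(Add(Pow(c, 2), Mul(c, c)), 36) = Add(Add(Pow(c, 2), Pow(c, 2)), 36) = Add(Mul(2, Pow(c, 2)), 36) = Add(36, Mul(2, Pow(c, 2))))
Add(Mul(Function('D')(-157), Pow(17430, -1)), Mul(6164, Pow(44375, -1))) = Add(Mul(Add(36, Mul(2, Pow(-157, 2))), Pow(17430, -1)), Mul(6164, Pow(44375, -1))) = Add(Mul(Add(36, Mul(2, 24649)), Rational(1, 17430)), Mul(6164, Rational(1, 44375))) = Add(Mul(Add(36, 49298), Rational(1, 17430)), Rational(6164, 44375)) = Add(Mul(49334, Rational(1, 17430)), Rational(6164, 44375)) = Add(Rational(24667, 8715), Rational(6164, 44375)) = Rational(229663477, 77345625)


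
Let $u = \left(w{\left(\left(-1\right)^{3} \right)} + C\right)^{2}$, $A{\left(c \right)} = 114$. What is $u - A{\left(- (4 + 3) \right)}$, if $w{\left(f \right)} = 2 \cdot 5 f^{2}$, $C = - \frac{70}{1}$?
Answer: $3486$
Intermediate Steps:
$C = -70$ ($C = \left(-70\right) 1 = -70$)
$w{\left(f \right)} = 10 f^{2}$
$u = 3600$ ($u = \left(10 \left(\left(-1\right)^{3}\right)^{2} - 70\right)^{2} = \left(10 \left(-1\right)^{2} - 70\right)^{2} = \left(10 \cdot 1 - 70\right)^{2} = \left(10 - 70\right)^{2} = \left(-60\right)^{2} = 3600$)
$u - A{\left(- (4 + 3) \right)} = 3600 - 114 = 3486$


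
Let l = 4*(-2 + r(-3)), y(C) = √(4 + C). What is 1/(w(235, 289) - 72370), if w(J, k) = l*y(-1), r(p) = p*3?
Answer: -36185/2618705546 + 11*√3/1309352773 ≈ -1.3803e-5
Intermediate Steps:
r(p) = 3*p
l = -44 (l = 4*(-2 + 3*(-3)) = 4*(-2 - 9) = 4*(-11) = -44)
w(J, k) = -44*√3 (w(J, k) = -44*√(4 - 1) = -44*√3)
1/(w(235, 289) - 72370) = 1/(-44*√3 - 72370) = 1/(-72370 - 44*√3)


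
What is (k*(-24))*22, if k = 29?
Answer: -15312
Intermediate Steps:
(k*(-24))*22 = (29*(-24))*22 = -696*22 = -15312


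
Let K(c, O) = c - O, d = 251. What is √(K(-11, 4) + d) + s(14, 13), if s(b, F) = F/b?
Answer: 13/14 + 2*√59 ≈ 16.291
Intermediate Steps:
√(K(-11, 4) + d) + s(14, 13) = √((-11 - 1*4) + 251) + 13/14 = √((-11 - 4) + 251) + 13*(1/14) = √(-15 + 251) + 13/14 = √236 + 13/14 = 2*√59 + 13/14 = 13/14 + 2*√59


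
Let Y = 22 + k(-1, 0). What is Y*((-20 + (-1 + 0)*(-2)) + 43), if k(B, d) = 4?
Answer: 650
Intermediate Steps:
Y = 26 (Y = 22 + 4 = 26)
Y*((-20 + (-1 + 0)*(-2)) + 43) = 26*((-20 + (-1 + 0)*(-2)) + 43) = 26*((-20 - 1*(-2)) + 43) = 26*((-20 + 2) + 43) = 26*(-18 + 43) = 26*25 = 650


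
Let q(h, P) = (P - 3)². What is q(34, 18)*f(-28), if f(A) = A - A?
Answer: 0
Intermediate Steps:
q(h, P) = (-3 + P)²
f(A) = 0
q(34, 18)*f(-28) = (-3 + 18)²*0 = 15²*0 = 225*0 = 0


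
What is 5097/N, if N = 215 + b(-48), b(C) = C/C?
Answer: 1699/72 ≈ 23.597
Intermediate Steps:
b(C) = 1
N = 216 (N = 215 + 1 = 216)
5097/N = 5097/216 = 5097*(1/216) = 1699/72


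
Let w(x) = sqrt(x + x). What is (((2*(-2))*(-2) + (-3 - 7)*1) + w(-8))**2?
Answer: -12 - 16*I ≈ -12.0 - 16.0*I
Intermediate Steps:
w(x) = sqrt(2)*sqrt(x) (w(x) = sqrt(2*x) = sqrt(2)*sqrt(x))
(((2*(-2))*(-2) + (-3 - 7)*1) + w(-8))**2 = (((2*(-2))*(-2) + (-3 - 7)*1) + sqrt(2)*sqrt(-8))**2 = ((-4*(-2) - 10*1) + sqrt(2)*(2*I*sqrt(2)))**2 = ((8 - 10) + 4*I)**2 = (-2 + 4*I)**2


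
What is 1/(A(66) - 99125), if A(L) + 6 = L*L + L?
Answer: -1/94709 ≈ -1.0559e-5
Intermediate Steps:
A(L) = -6 + L + L² (A(L) = -6 + (L*L + L) = -6 + (L² + L) = -6 + (L + L²) = -6 + L + L²)
1/(A(66) - 99125) = 1/((-6 + 66 + 66²) - 99125) = 1/((-6 + 66 + 4356) - 99125) = 1/(4416 - 99125) = 1/(-94709) = -1/94709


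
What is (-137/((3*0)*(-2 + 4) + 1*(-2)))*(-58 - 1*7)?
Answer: -8905/2 ≈ -4452.5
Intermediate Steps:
(-137/((3*0)*(-2 + 4) + 1*(-2)))*(-58 - 1*7) = (-137/(0*2 - 2))*(-58 - 7) = (-137/(0 - 2))*(-65) = (-137/(-2))*(-65) = -½*(-137)*(-65) = (137/2)*(-65) = -8905/2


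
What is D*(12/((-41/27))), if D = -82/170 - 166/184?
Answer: 876987/80155 ≈ 10.941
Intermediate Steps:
D = -10827/7820 (D = -82*1/170 - 166*1/184 = -41/85 - 83/92 = -10827/7820 ≈ -1.3845)
D*(12/((-41/27))) = -32481/(1955*((-41/27))) = -32481/(1955*((-41*1/27))) = -32481/(1955*(-41/27)) = -32481*(-27)/(1955*41) = -10827/7820*(-324/41) = 876987/80155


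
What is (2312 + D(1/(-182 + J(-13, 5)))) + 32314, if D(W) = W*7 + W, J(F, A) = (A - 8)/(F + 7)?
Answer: 12569222/363 ≈ 34626.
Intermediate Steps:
J(F, A) = (-8 + A)/(7 + F)
D(W) = 8*W (D(W) = 7*W + W = 8*W)
(2312 + D(1/(-182 + J(-13, 5)))) + 32314 = (2312 + 8/(-182 + (-8 + 5)/(7 - 13))) + 32314 = (2312 + 8/(-182 - 3/(-6))) + 32314 = (2312 + 8/(-182 - 1/6*(-3))) + 32314 = (2312 + 8/(-182 + 1/2)) + 32314 = (2312 + 8/(-363/2)) + 32314 = (2312 + 8*(-2/363)) + 32314 = (2312 - 16/363) + 32314 = 839240/363 + 32314 = 12569222/363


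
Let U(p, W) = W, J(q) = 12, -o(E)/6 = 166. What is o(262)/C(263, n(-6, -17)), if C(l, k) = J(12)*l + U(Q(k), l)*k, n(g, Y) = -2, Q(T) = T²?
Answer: -498/1315 ≈ -0.37871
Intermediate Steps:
o(E) = -996 (o(E) = -6*166 = -996)
C(l, k) = 12*l + k*l (C(l, k) = 12*l + l*k = 12*l + k*l)
o(262)/C(263, n(-6, -17)) = -996*1/(263*(12 - 2)) = -996/(263*10) = -996/2630 = -996*1/2630 = -498/1315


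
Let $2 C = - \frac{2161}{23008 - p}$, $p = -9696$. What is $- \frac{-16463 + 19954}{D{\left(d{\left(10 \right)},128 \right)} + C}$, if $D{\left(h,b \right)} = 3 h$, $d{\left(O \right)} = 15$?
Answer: $- \frac{228339328}{2941199} \approx -77.635$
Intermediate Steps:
$C = - \frac{2161}{65408}$ ($C = \frac{\left(-2161\right) \frac{1}{23008 - -9696}}{2} = \frac{\left(-2161\right) \frac{1}{23008 + 9696}}{2} = \frac{\left(-2161\right) \frac{1}{32704}}{2} = \frac{1}{2} \left(- \frac{2161}{32704}\right) = - \frac{2161}{65408} \approx -0.033039$)
$- \frac{-16463 + 19954}{D{\left(d{\left(10 \right)},128 \right)} + C} = - \frac{-16463 + 19954}{3 \cdot 15 - \frac{2161}{65408}} = - \frac{3491}{45 - \frac{2161}{65408}} = - \frac{3491}{\frac{2941199}{65408}} = - \frac{3491 \cdot 65408}{2941199} = \left(-1\right) \frac{228339328}{2941199} = - \frac{228339328}{2941199}$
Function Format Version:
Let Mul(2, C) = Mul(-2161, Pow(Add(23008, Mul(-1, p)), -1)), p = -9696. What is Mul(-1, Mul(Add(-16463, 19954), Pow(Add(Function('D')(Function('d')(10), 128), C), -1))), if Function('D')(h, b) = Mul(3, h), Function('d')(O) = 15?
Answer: Rational(-228339328, 2941199) ≈ -77.635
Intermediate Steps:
C = Rational(-2161, 65408) (C = Mul(Rational(1, 2), Mul(-2161, Pow(Add(23008, Mul(-1, -9696)), -1))) = Mul(Rational(1, 2), Mul(-2161, Pow(Add(23008, 9696), -1))) = Mul(Rational(1, 2), Mul(-2161, Pow(32704, -1))) = Mul(Rational(1, 2), Mul(-2161, Rational(1, 32704))) = Mul(Rational(1, 2), Rational(-2161, 32704)) = Rational(-2161, 65408) ≈ -0.033039)
Mul(-1, Mul(Add(-16463, 19954), Pow(Add(Function('D')(Function('d')(10), 128), C), -1))) = Mul(-1, Mul(Add(-16463, 19954), Pow(Add(Mul(3, 15), Rational(-2161, 65408)), -1))) = Mul(-1, Mul(3491, Pow(Add(45, Rational(-2161, 65408)), -1))) = Mul(-1, Mul(3491, Pow(Rational(2941199, 65408), -1))) = Mul(-1, Mul(3491, Rational(65408, 2941199))) = Mul(-1, Rational(228339328, 2941199)) = Rational(-228339328, 2941199)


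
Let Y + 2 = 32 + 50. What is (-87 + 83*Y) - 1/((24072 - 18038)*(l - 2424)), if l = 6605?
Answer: 165320093161/25228154 ≈ 6553.0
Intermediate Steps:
Y = 80 (Y = -2 + (32 + 50) = -2 + 82 = 80)
(-87 + 83*Y) - 1/((24072 - 18038)*(l - 2424)) = (-87 + 83*80) - 1/((24072 - 18038)*(6605 - 2424)) = (-87 + 6640) - 1/(6034*4181) = 6553 - 1/25228154 = 165320093161/25228154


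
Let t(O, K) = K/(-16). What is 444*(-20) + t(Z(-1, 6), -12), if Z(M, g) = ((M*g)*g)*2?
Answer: -35517/4 ≈ -8879.3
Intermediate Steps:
Z(M, g) = 2*M*g² (Z(M, g) = (M*g²)*2 = 2*M*g²)
t(O, K) = -K/16 (t(O, K) = K*(-1/16) = -K/16)
444*(-20) + t(Z(-1, 6), -12) = 444*(-20) - 1/16*(-12) = -8880 + ¾ = -35517/4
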